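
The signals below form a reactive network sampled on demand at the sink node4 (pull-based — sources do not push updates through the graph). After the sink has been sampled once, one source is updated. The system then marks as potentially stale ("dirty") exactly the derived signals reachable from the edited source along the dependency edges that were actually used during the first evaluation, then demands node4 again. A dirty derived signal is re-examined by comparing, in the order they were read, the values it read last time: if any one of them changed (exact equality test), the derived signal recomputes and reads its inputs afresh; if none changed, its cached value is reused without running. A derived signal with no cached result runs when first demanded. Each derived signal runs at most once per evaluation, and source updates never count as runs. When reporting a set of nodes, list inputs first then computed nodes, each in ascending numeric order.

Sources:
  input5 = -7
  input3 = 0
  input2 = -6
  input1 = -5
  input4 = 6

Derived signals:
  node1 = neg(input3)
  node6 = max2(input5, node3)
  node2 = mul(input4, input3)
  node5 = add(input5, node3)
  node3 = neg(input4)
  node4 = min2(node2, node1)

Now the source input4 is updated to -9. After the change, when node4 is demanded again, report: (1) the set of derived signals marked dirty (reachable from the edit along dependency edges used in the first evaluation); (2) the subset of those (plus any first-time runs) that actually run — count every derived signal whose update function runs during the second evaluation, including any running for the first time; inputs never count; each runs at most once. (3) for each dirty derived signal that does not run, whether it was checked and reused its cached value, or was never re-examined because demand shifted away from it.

Initial pass — values computed on the first demand:
  node1 = neg(0) = 0
  node2 = mul(6, 0) = 0
  node4 = min2(0, 0) = 0

Second demand — change propagation:
  node2: re-runs because input4 6->-9; new result 0 (unchanged).
  node4: re-examined; everything it read last time is the same (node2 unchanged, node1 unchanged) — cache 0 kept, no run.

The important point: node2 recomputes to an identical value, and the output ends up unchanged.

Dirty set: node2, node4.
Run set: node2 (1 run).
Re-examined without running (cache reused): node4.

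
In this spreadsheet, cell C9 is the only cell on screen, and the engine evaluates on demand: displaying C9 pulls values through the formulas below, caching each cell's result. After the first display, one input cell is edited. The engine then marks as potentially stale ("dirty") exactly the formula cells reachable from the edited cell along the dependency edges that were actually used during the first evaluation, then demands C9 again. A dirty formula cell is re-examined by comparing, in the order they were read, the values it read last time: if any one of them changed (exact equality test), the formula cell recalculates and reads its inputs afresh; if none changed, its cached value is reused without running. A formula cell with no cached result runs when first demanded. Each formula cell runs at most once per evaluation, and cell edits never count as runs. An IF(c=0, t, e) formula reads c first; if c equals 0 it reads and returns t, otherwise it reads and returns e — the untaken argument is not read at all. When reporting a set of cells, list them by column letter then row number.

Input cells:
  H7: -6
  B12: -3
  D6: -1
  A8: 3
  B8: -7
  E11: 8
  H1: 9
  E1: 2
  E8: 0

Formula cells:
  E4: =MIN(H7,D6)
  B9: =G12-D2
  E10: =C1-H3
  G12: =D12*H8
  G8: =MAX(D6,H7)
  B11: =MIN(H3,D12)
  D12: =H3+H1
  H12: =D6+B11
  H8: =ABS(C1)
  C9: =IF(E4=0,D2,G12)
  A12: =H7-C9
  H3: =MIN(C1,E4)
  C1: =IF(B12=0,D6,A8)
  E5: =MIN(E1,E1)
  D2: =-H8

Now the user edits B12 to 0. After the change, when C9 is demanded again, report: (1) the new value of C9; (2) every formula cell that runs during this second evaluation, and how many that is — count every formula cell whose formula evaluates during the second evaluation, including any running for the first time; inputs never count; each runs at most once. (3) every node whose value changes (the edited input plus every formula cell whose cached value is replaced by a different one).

C9 now evaluates to 3.
Run set: C1, C9, G12, H3, H8 (5 run).
Changed values: B12, C1, C9, G12, H8.
The important point: at D12 every value read last time is unchanged, so the dirty flag clears without a run.

Initial pass — values computed on the first demand:
  C1 = IF(B12=0: B12=-3 -> else branch A8) = 3
  E4 = MIN(-6, -1) = -6
  H3 = MIN(3, -6) = -6
  D12 = -6 + 9 = 3
  H8 = ABS(3) = 3
  G12 = 3 * 3 = 9
  C9 = IF(E4=0: E4=-6 -> else branch G12) = 9

Second demand — change propagation:
  C1: re-runs because B12 -3->0; new result -1.
  H3: re-runs because C1 3->-1; new result -6 (unchanged).
  D12: re-examined; everything it read last time is the same (H3 unchanged, H1 unchanged) — cache 3 kept, no run.
  H8: re-runs because C1 3->-1; new result 1.
  G12: re-runs because H8 3->1; new result 3.
  C9: re-runs because G12 9->3; new result 3.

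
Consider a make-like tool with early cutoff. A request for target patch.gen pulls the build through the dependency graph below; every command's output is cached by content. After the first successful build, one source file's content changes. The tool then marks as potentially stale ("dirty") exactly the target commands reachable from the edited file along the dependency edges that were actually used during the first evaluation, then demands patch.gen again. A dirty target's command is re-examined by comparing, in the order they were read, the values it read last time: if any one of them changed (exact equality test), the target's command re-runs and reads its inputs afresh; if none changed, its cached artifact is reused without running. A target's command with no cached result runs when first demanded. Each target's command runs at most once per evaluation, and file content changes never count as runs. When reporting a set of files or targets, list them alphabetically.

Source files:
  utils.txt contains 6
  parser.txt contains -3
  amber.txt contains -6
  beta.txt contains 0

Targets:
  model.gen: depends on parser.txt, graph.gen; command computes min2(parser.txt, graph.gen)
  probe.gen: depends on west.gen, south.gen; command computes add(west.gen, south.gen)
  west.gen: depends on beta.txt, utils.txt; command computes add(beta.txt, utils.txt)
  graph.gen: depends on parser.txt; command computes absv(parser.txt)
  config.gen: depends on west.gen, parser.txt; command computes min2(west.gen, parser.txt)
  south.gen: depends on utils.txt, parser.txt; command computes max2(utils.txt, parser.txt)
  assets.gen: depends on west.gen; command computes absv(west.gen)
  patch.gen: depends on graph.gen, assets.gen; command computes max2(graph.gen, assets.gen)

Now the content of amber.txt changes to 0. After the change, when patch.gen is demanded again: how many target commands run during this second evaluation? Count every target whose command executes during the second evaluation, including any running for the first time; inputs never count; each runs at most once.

0 target commands run: none.
Note the shortcut — nothing in the graph depends on amber.txt at all, so no recomputation happens.

First demand of the output computes:
  graph.gen = absv(-3) = 3
  west.gen = add(0, 6) = 6
  assets.gen = absv(6) = 6
  patch.gen = max2(3, 6) = 6

After the edit, cleaning proceeds:
  no node depends on amber.txt at all; the second demand re-runs nothing.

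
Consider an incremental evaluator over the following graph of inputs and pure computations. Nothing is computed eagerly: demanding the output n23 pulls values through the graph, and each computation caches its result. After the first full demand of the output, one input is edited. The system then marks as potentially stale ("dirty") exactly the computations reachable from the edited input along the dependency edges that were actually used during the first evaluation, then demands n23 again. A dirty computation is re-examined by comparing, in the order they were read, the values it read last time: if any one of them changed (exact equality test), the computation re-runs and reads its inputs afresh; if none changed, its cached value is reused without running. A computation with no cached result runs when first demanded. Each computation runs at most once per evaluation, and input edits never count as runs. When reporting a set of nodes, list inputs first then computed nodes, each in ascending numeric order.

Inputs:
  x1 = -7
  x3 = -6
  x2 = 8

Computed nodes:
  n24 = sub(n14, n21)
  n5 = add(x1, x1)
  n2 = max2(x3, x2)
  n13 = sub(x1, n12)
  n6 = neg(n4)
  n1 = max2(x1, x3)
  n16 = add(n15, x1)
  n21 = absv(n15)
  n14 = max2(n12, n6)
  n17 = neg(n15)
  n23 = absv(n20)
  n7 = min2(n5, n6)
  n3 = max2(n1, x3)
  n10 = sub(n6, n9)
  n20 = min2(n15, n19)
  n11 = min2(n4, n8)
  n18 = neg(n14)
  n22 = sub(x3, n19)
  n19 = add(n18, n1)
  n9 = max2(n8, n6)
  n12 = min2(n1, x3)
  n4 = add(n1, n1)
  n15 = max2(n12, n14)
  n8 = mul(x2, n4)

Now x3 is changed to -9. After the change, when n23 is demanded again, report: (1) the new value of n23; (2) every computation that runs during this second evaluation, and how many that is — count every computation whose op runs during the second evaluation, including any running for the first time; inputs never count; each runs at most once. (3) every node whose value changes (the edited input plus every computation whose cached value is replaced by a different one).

n23 now evaluates to 21.
Run set: n1, n4, n6, n12, n14, n15, n18, n19, n20, n23 (10 run).
Changed values: x3, n1, n4, n6, n12, n14, n15, n18, n19, n20, n23.

Initial pass — values computed on the first demand:
  n1 = max2(-7, -6) = -6
  n4 = add(-6, -6) = -12
  n6 = neg(-12) = 12
  n12 = min2(-6, -6) = -6
  n14 = max2(-6, 12) = 12
  n15 = max2(-6, 12) = 12
  n18 = neg(12) = -12
  n19 = add(-12, -6) = -18
  n20 = min2(12, -18) = -18
  n23 = absv(-18) = 18

Second demand — change propagation:
  n1: re-runs because x3 -6->-9; new result -7.
  n4: re-runs because n1 -6->-7; n1 -6->-7; new result -14.
  n6: re-runs because n4 -12->-14; new result 14.
  n12: re-runs because n1 -6->-7; x3 -6->-9; new result -9.
  n14: re-runs because n12 -6->-9; n6 12->14; new result 14.
  n15: re-runs because n12 -6->-9; n14 12->14; new result 14.
  n18: re-runs because n14 12->14; new result -14.
  n19: re-runs because n18 -12->-14; n1 -6->-7; new result -21.
  n20: re-runs because n15 12->14; n19 -18->-21; new result -21.
  n23: re-runs because n20 -18->-21; new result 21.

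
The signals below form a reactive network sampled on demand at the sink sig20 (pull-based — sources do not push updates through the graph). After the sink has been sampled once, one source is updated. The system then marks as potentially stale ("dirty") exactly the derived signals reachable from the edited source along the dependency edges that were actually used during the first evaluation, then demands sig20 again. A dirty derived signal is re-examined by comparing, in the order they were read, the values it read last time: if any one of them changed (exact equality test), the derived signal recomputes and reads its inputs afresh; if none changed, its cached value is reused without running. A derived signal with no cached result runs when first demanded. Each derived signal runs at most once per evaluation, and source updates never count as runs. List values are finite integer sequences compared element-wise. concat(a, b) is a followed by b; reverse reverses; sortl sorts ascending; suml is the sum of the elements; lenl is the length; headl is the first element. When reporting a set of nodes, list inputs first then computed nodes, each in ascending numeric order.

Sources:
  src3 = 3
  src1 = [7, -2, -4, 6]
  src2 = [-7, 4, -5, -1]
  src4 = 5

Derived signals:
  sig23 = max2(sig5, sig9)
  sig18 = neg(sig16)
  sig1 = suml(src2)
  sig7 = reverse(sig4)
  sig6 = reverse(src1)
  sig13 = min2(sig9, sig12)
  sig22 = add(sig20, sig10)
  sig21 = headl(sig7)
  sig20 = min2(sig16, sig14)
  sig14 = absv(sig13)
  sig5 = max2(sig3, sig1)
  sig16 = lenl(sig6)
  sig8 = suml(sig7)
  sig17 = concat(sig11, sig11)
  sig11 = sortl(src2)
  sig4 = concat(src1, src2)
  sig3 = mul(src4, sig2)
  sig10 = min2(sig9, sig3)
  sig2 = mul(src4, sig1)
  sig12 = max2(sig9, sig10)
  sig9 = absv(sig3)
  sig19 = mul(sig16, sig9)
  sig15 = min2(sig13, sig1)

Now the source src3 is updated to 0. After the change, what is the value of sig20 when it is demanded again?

Initial pass — values computed on the first demand:
  sig1 = suml([-7, 4, -5, -1]) = -9
  sig2 = mul(5, -9) = -45
  sig3 = mul(5, -45) = -225
  sig6 = reverse([7, -2, -4, 6]) = [6, -4, -2, 7]
  sig9 = absv(-225) = 225
  sig10 = min2(225, -225) = -225
  sig12 = max2(225, -225) = 225
  sig13 = min2(225, 225) = 225
  sig14 = absv(225) = 225
  sig16 = lenl([6, -4, -2, 7]) = 4
  sig20 = min2(4, 225) = 4

Second demand — change propagation:
  no demanded computation ever read src3, so the edit dirties nothing and nothing runs.

The important point: nothing the output needs ever reads src3, so the edit is invisible to it.

sig20 now evaluates to 4.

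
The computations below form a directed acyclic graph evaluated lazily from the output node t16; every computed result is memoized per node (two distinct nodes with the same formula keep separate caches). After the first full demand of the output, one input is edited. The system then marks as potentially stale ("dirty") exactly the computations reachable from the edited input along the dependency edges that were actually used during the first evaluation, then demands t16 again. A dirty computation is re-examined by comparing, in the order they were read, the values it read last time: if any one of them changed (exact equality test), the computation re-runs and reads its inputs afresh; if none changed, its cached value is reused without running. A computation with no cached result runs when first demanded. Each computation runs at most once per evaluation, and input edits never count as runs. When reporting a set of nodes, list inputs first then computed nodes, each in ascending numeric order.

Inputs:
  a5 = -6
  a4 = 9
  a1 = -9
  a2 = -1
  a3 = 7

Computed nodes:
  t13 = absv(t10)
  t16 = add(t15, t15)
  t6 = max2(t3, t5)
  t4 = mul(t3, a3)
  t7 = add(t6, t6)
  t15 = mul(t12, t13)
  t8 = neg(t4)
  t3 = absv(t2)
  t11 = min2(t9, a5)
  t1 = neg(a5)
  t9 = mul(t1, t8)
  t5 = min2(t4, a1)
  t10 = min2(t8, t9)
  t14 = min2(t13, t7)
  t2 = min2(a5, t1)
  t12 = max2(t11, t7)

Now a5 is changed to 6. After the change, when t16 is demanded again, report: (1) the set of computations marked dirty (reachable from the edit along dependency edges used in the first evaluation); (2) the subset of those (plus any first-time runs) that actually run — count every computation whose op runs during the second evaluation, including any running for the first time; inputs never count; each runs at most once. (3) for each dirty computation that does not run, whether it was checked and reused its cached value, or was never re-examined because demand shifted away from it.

The edit dirties: t1, t2, t3, t4, t5, t6, t7, t8, t9, t10, t11, t12, t13, t15, t16.
9 computations run: t1, t2, t9, t10, t11, t12, t13, t15, t16.
Cache hits after checking: t3, t4, t5, t6, t7, t8.
Note where the cutoff bites: t3 is checked, finds nothing changed, and keeps its cache.

First demand of the output computes:
  t1 = neg(-6) = 6
  t2 = min2(-6, 6) = -6
  t3 = absv(-6) = 6
  t4 = mul(6, 7) = 42
  t5 = min2(42, -9) = -9
  t6 = max2(6, -9) = 6
  t7 = add(6, 6) = 12
  t8 = neg(42) = -42
  t9 = mul(6, -42) = -252
  t10 = min2(-42, -252) = -252
  t11 = min2(-252, -6) = -252
  t12 = max2(-252, 12) = 12
  t13 = absv(-252) = 252
  t15 = mul(12, 252) = 3024
  t16 = add(3024, 3024) = 6048

After the edit, cleaning proceeds:
  t1: a read changed (a5 -6->6) — executes, giving -6.
  t2: a read changed (a5 -6->6; t1 6->-6) — executes, giving -6 — identical to its old value.
  t3: dirty, but its reads are unchanged (t2 unchanged); cached 6 stands.
  t4: dirty, but its reads are unchanged (t3 unchanged, a3 unchanged); cached 42 stands.
  t5: dirty, but its reads are unchanged (t4 unchanged, a1 unchanged); cached -9 stands.
  t6: dirty, but its reads are unchanged (t3 unchanged, t5 unchanged); cached 6 stands.
  t7: dirty, but its reads are unchanged (t6 unchanged, t6 unchanged); cached 12 stands.
  t8: dirty, but its reads are unchanged (t4 unchanged); cached -42 stands.
  t9: a read changed (t1 6->-6) — executes, giving 252.
  t10: a read changed (t9 -252->252) — executes, giving -42.
  t11: a read changed (t9 -252->252; a5 -6->6) — executes, giving 6.
  t12: a read changed (t11 -252->6) — executes, giving 12 — identical to its old value.
  t13: a read changed (t10 -252->-42) — executes, giving 42.
  t15: a read changed (t13 252->42) — executes, giving 504.
  t16: a read changed (t15 3024->504; t15 3024->504) — executes, giving 1008.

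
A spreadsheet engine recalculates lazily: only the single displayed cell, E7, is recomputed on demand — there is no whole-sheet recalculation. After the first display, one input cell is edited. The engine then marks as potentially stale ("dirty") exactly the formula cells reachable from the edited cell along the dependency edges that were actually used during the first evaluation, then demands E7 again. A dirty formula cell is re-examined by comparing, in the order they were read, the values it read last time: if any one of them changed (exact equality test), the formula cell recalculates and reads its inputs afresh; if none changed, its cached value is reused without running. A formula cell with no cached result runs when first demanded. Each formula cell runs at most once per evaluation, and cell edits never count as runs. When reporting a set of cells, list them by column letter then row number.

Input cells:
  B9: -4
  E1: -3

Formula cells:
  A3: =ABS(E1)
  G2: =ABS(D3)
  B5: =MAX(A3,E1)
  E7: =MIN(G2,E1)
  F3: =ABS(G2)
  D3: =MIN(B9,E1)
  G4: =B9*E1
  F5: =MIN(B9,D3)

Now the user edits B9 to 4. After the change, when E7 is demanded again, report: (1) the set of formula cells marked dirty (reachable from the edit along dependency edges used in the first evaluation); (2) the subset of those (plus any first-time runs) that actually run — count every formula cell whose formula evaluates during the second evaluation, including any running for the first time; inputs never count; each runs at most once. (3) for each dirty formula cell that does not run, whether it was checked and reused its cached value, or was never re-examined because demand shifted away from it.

First evaluation (everything demanded from the output):
  D3 = MIN(-4, -3) = -4
  G2 = ABS(-4) = 4
  E7 = MIN(4, -3) = -3

Propagation after the edit:
  D3: runs — B9 -4->4; result -3.
  G2: runs — D3 -4->-3; result 3.
  E7: runs — G2 4->3; result -3 (same value as before).

Marked dirty: D3, E7, G2.
Formula cells that run: D3, E7, G2 — 3 in total.
Every dirty formula cell ran.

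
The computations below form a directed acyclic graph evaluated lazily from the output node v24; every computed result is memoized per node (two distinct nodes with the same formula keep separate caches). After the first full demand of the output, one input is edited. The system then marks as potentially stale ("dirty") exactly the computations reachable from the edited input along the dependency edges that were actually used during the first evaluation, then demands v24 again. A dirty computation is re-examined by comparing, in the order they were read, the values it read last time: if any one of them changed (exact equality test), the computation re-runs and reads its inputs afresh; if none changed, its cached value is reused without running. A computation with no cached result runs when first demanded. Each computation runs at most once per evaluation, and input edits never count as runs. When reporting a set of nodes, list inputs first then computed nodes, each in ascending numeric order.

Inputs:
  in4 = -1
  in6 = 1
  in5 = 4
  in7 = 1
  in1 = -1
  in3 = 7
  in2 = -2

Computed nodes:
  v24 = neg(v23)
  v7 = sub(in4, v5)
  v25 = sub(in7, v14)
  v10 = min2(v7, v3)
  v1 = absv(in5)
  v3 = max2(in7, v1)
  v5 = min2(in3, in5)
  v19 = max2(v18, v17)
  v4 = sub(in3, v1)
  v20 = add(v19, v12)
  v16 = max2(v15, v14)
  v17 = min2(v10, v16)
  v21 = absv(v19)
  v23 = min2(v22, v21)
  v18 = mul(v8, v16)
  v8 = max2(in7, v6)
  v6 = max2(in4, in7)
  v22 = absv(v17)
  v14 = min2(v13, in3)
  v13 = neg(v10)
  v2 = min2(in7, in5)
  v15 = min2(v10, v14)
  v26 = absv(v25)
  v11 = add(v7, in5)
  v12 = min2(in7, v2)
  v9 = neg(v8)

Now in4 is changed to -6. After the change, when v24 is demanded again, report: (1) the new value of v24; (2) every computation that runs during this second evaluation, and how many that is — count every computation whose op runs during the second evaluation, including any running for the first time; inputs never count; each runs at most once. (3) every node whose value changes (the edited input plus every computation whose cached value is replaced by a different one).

First demand of the output computes:
  v1 = absv(4) = 4
  v3 = max2(1, 4) = 4
  v5 = min2(7, 4) = 4
  v6 = max2(-1, 1) = 1
  v7 = sub(-1, 4) = -5
  v8 = max2(1, 1) = 1
  v10 = min2(-5, 4) = -5
  v13 = neg(-5) = 5
  v14 = min2(5, 7) = 5
  v15 = min2(-5, 5) = -5
  v16 = max2(-5, 5) = 5
  v17 = min2(-5, 5) = -5
  v18 = mul(1, 5) = 5
  v19 = max2(5, -5) = 5
  v21 = absv(5) = 5
  v22 = absv(-5) = 5
  v23 = min2(5, 5) = 5
  v24 = neg(5) = -5

After the edit, cleaning proceeds:
  v6: a read changed (in4 -1->-6) — executes, giving 1 — identical to its old value.
  v7: a read changed (in4 -1->-6) — executes, giving -10.
  v8: dirty, but its reads are unchanged (in7 unchanged, v6 unchanged); cached 1 stands.
  v10: a read changed (v7 -5->-10) — executes, giving -10.
  v13: a read changed (v10 -5->-10) — executes, giving 10.
  v14: a read changed (v13 5->10) — executes, giving 7.
  v15: a read changed (v10 -5->-10; v14 5->7) — executes, giving -10.
  v16: a read changed (v15 -5->-10; v14 5->7) — executes, giving 7.
  v17: a read changed (v10 -5->-10; v16 5->7) — executes, giving -10.
  v18: a read changed (v16 5->7) — executes, giving 7.
  v19: a read changed (v18 5->7; v17 -5->-10) — executes, giving 7.
  v21: a read changed (v19 5->7) — executes, giving 7.
  v22: a read changed (v17 -5->-10) — executes, giving 10.
  v23: a read changed (v22 5->10; v21 5->7) — executes, giving 7.
  v24: a read changed (v23 5->7) — executes, giving -7.

Note where the cutoff bites: v8 is checked, finds nothing changed, and keeps its cache.

Demanding v24 again yields -7.
14 computations run: v6, v7, v10, v13, v14, v15, v16, v17, v18, v19, v21, v22, v23, v24.
The nodes whose values change: in4, v7, v10, v13, v14, v15, v16, v17, v18, v19, v21, v22, v23, v24.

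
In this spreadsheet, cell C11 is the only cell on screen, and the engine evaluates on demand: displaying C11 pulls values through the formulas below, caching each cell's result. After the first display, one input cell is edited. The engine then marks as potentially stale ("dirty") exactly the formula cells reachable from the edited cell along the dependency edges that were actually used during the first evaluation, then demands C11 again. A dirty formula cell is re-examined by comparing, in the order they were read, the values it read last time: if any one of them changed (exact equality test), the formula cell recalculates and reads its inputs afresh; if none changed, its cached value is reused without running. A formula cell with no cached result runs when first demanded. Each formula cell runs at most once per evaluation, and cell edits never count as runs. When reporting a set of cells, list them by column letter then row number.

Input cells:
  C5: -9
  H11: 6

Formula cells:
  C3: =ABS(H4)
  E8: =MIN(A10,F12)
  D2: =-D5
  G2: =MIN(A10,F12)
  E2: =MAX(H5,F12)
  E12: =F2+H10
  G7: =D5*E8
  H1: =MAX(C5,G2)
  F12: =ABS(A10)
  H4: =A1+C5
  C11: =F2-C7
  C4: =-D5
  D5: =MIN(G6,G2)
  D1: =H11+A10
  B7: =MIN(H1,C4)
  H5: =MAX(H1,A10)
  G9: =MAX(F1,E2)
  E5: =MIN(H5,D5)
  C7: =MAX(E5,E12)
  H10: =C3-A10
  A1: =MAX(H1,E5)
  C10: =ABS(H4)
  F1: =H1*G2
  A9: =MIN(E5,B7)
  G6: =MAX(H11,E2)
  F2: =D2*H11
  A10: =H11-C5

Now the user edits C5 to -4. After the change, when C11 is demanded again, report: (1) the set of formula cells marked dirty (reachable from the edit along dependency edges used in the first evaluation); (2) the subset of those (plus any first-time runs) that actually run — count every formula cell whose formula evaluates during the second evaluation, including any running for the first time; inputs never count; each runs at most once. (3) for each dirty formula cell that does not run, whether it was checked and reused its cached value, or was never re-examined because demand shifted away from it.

Dirty set: A1, A10, C3, C7, C11, D2, D5, E2, E5, E12, F2, F12, G2, G6, H1, H4, H5, H10.
Run set: A1, A10, C7, C11, D2, D5, E2, E5, E12, F2, F12, G2, G6, H1, H4, H5, H10 (17 run).
Re-examined without running (cache reused): C3.
The important point: at C3 every value read last time is unchanged, so the dirty flag clears without a run.

Initial pass — values computed on the first demand:
  A10 = 6 - -9 = 15
  F12 = ABS(15) = 15
  G2 = MIN(15, 15) = 15
  H1 = MAX(-9, 15) = 15
  H5 = MAX(15, 15) = 15
  E2 = MAX(15, 15) = 15
  G6 = MAX(6, 15) = 15
  D5 = MIN(15, 15) = 15
  D2 = -(15) = -15
  E5 = MIN(15, 15) = 15
  A1 = MAX(15, 15) = 15
  F2 = -15 * 6 = -90
  H4 = 15 + -9 = 6
  C3 = ABS(6) = 6
  H10 = 6 - 15 = -9
  E12 = -90 + -9 = -99
  C7 = MAX(15, -99) = 15
  C11 = -90 - 15 = -105

Second demand — change propagation:
  A10: re-runs because C5 -9->-4; new result 10.
  F12: re-runs because A10 15->10; new result 10.
  G2: re-runs because A10 15->10; F12 15->10; new result 10.
  H1: re-runs because C5 -9->-4; G2 15->10; new result 10.
  H5: re-runs because H1 15->10; A10 15->10; new result 10.
  E2: re-runs because H5 15->10; F12 15->10; new result 10.
  G6: re-runs because E2 15->10; new result 10.
  D5: re-runs because G6 15->10; G2 15->10; new result 10.
  D2: re-runs because D5 15->10; new result -10.
  E5: re-runs because H5 15->10; D5 15->10; new result 10.
  A1: re-runs because H1 15->10; E5 15->10; new result 10.
  F2: re-runs because D2 -15->-10; new result -60.
  H4: re-runs because A1 15->10; C5 -9->-4; new result 6 (unchanged).
  C3: re-examined; everything it read last time is the same (H4 unchanged) — cache 6 kept, no run.
  H10: re-runs because A10 15->10; new result -4.
  E12: re-runs because F2 -90->-60; H10 -9->-4; new result -64.
  C7: re-runs because E5 15->10; E12 -99->-64; new result 10.
  C11: re-runs because F2 -90->-60; C7 15->10; new result -70.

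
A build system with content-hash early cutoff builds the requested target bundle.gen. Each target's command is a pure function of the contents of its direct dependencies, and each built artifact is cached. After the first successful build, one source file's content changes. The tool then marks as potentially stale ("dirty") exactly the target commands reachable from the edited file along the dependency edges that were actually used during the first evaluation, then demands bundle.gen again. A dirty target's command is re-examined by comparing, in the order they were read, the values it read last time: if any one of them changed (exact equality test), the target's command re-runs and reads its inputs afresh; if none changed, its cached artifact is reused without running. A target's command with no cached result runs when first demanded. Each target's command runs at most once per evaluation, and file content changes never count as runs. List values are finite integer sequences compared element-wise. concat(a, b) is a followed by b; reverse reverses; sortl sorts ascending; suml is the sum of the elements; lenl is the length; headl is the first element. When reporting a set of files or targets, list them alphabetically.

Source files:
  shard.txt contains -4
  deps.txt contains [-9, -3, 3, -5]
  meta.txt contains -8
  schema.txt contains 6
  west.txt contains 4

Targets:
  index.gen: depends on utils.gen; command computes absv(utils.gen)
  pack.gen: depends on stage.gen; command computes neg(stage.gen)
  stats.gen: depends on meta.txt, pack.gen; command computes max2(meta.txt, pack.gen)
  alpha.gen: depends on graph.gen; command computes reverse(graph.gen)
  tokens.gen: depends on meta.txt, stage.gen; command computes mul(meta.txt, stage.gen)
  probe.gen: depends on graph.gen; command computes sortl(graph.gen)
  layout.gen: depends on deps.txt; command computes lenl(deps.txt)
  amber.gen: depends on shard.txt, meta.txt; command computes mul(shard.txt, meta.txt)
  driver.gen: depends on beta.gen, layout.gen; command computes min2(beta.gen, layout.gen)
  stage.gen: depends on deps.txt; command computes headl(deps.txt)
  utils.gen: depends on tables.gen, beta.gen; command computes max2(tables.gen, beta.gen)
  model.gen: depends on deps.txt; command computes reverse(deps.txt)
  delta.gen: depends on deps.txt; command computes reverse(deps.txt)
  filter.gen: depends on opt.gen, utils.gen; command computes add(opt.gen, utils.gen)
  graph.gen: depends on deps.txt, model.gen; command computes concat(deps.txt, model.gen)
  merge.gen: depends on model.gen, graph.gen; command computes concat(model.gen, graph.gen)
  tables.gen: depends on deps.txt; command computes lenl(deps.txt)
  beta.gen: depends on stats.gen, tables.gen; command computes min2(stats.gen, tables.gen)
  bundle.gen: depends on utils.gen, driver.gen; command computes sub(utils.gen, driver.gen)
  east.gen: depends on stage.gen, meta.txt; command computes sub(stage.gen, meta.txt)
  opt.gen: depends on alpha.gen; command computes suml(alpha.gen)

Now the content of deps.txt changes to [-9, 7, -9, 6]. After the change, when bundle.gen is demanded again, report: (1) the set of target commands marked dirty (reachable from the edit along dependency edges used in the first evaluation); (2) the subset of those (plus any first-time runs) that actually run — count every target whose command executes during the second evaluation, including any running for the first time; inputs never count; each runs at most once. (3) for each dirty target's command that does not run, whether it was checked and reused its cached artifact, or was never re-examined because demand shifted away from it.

Marked dirty: beta.gen, bundle.gen, driver.gen, layout.gen, pack.gen, stage.gen, stats.gen, tables.gen, utils.gen.
Target commands that run: layout.gen, stage.gen, tables.gen — 3 in total.
Checked but reused from cache: beta.gen, bundle.gen, driver.gen, pack.gen, stats.gen, utils.gen.
Key observation: the cutoff stops propagation at pack.gen — its inputs' values are unchanged, so it reuses its cache.

First evaluation (everything demanded from the output):
  layout.gen = lenl([-9, -3, 3, -5]) = 4
  stage.gen = headl([-9, -3, 3, -5]) = -9
  pack.gen = neg(-9) = 9
  stats.gen = max2(-8, 9) = 9
  tables.gen = lenl([-9, -3, 3, -5]) = 4
  beta.gen = min2(9, 4) = 4
  driver.gen = min2(4, 4) = 4
  utils.gen = max2(4, 4) = 4
  bundle.gen = sub(4, 4) = 0

Propagation after the edit:
  layout.gen: runs — deps.txt [-9, -3, 3, -5]->[-9, 7, -9, 6]; result 4 (same value as before).
  stage.gen: runs — deps.txt [-9, -3, 3, -5]->[-9, 7, -9, 6]; result -9 (same value as before).
  pack.gen: checked — values it read are unchanged (stage.gen unchanged); reused cached 9 without running.
  stats.gen: checked — values it read are unchanged (meta.txt unchanged, pack.gen unchanged); reused cached 9 without running.
  tables.gen: runs — deps.txt [-9, -3, 3, -5]->[-9, 7, -9, 6]; result 4 (same value as before).
  beta.gen: checked — values it read are unchanged (stats.gen unchanged, tables.gen unchanged); reused cached 4 without running.
  driver.gen: checked — values it read are unchanged (beta.gen unchanged, layout.gen unchanged); reused cached 4 without running.
  utils.gen: checked — values it read are unchanged (tables.gen unchanged, beta.gen unchanged); reused cached 4 without running.
  bundle.gen: checked — values it read are unchanged (utils.gen unchanged, driver.gen unchanged); reused cached 0 without running.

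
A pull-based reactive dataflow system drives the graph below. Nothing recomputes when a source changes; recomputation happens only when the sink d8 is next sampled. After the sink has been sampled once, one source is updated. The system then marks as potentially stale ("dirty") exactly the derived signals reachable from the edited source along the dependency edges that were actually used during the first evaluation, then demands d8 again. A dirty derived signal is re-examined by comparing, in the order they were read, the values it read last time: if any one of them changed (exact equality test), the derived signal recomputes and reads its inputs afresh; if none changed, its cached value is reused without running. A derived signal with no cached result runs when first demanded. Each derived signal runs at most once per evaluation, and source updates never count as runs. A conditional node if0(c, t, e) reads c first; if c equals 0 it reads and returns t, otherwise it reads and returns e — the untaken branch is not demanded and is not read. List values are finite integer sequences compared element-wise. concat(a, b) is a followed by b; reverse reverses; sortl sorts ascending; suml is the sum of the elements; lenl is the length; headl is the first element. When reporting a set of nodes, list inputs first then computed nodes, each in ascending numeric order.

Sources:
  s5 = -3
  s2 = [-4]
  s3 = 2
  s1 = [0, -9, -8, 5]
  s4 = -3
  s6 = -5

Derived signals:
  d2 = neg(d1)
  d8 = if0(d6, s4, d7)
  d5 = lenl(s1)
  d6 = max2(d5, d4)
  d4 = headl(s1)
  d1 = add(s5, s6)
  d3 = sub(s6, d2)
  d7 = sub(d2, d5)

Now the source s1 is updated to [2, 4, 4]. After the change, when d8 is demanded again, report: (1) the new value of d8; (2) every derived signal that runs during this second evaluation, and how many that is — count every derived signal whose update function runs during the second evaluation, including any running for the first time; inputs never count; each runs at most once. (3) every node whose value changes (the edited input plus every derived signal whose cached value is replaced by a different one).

First evaluation (everything demanded from the output):
  d1 = add(-3, -5) = -8
  d2 = neg(-8) = 8
  d4 = headl([0, -9, -8, 5]) = 0
  d5 = lenl([0, -9, -8, 5]) = 4
  d6 = max2(4, 0) = 4
  d7 = sub(8, 4) = 4
  d8 = if0(d6=4 -> else branch d7) = 4

Propagation after the edit:
  d4: runs — s1 [0, -9, -8, 5]->[2, 4, 4]; result 2.
  d5: runs — s1 [0, -9, -8, 5]->[2, 4, 4]; result 3.
  d6: runs — d5 4->3; d4 0->2; result 3.
  d7: runs — d5 4->3; result 5.
  d8: runs — d6 4->3; d7 4->5; result 5.

New value of d8: 5.
Derived signals that run: d4, d5, d6, d7, d8 — 5 in total.
Values that change: s1, d4, d5, d6, d7, d8.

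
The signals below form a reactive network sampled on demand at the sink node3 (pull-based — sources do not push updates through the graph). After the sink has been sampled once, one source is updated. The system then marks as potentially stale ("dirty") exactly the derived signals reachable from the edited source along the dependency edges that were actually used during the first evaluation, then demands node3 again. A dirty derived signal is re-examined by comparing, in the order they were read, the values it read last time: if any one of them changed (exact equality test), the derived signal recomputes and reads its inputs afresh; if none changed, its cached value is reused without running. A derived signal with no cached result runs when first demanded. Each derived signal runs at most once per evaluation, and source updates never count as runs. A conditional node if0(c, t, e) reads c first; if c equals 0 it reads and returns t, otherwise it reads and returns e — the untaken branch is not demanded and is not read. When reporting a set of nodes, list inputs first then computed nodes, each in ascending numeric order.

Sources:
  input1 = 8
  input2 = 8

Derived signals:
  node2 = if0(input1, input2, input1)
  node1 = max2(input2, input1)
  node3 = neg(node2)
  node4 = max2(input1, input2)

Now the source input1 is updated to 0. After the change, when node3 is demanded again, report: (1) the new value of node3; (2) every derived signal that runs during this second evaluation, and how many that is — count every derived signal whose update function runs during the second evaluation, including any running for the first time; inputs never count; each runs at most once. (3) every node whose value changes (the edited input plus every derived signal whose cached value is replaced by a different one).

Initial pass — values computed on the first demand:
  node2 = if0(input1=8 -> else branch input1) = 8
  node3 = neg(8) = -8

Second demand — change propagation:
  node2: re-runs because input1 8->0; input1 8->0; new result 8 (unchanged).
  node3: re-examined; everything it read last time is the same (node2 unchanged) — cache -8 kept, no run.

The important point: node2 recomputes to an identical value, and the output ends up unchanged.

node3 now evaluates to -8.
Run set: node2 (1 run).
Changed values: input1.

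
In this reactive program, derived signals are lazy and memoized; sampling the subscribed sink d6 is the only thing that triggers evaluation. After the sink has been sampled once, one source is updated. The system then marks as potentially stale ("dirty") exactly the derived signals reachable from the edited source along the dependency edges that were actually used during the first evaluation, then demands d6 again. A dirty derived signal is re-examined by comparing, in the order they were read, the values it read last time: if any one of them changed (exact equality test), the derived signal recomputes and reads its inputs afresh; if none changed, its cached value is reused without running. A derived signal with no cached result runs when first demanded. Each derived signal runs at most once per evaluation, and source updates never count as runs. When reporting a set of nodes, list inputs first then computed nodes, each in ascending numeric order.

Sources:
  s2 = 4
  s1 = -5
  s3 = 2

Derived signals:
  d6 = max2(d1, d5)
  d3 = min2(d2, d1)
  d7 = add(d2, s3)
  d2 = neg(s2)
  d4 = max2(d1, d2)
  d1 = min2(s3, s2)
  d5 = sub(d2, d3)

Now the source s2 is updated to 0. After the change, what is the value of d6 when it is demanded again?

First demand of the output computes:
  d1 = min2(2, 4) = 2
  d2 = neg(4) = -4
  d3 = min2(-4, 2) = -4
  d5 = sub(-4, -4) = 0
  d6 = max2(2, 0) = 2

After the edit, cleaning proceeds:
  d1: a read changed (s2 4->0) — executes, giving 0.
  d2: a read changed (s2 4->0) — executes, giving 0.
  d3: a read changed (d2 -4->0; d1 2->0) — executes, giving 0.
  d5: a read changed (d2 -4->0; d3 -4->0) — executes, giving 0 — identical to its old value.
  d6: a read changed (d1 2->0) — executes, giving 0.

Demanding d6 again yields 0.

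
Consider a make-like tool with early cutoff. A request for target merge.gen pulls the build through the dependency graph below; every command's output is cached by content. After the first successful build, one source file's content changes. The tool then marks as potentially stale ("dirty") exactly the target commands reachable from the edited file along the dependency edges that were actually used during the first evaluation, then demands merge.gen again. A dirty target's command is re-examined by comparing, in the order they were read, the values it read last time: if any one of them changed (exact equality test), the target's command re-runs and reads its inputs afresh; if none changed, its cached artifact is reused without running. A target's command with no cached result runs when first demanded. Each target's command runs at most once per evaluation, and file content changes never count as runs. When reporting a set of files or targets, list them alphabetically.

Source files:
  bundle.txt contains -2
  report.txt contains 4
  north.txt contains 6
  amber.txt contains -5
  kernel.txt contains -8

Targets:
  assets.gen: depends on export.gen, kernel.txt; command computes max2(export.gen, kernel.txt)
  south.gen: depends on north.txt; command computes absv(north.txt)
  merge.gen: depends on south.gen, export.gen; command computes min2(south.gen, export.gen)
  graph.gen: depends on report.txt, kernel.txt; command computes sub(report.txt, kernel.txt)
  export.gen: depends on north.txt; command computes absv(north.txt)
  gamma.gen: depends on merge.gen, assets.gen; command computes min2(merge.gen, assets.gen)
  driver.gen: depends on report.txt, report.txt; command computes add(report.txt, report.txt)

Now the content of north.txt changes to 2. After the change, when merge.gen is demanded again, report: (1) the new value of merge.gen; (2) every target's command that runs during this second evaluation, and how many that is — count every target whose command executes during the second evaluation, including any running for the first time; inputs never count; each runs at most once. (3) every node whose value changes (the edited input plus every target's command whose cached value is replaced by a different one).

First demand of the output computes:
  export.gen = absv(6) = 6
  south.gen = absv(6) = 6
  merge.gen = min2(6, 6) = 6

After the edit, cleaning proceeds:
  export.gen: a read changed (north.txt 6->2) — executes, giving 2.
  south.gen: a read changed (north.txt 6->2) — executes, giving 2.
  merge.gen: a read changed (south.gen 6->2; export.gen 6->2) — executes, giving 2.

Demanding merge.gen again yields 2.
3 target commands run: export.gen, merge.gen, south.gen.
The nodes whose values change: export.gen, merge.gen, north.txt, south.gen.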